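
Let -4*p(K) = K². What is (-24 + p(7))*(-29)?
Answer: 4205/4 ≈ 1051.3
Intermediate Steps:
p(K) = -K²/4
(-24 + p(7))*(-29) = (-24 - ¼*7²)*(-29) = (-24 - ¼*49)*(-29) = (-24 - 49/4)*(-29) = -145/4*(-29) = 4205/4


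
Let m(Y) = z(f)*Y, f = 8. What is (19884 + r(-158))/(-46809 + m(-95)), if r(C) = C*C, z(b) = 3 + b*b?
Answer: -22424/26587 ≈ -0.84342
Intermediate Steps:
z(b) = 3 + b**2
m(Y) = 67*Y (m(Y) = (3 + 8**2)*Y = (3 + 64)*Y = 67*Y)
r(C) = C**2
(19884 + r(-158))/(-46809 + m(-95)) = (19884 + (-158)**2)/(-46809 + 67*(-95)) = (19884 + 24964)/(-46809 - 6365) = 44848/(-53174) = 44848*(-1/53174) = -22424/26587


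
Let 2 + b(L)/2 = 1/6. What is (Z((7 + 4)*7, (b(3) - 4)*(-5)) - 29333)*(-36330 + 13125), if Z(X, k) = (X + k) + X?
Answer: 676209170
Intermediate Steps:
b(L) = -11/3 (b(L) = -4 + 2/6 = -4 + 2*(⅙) = -4 + ⅓ = -11/3)
Z(X, k) = k + 2*X
(Z((7 + 4)*7, (b(3) - 4)*(-5)) - 29333)*(-36330 + 13125) = (((-11/3 - 4)*(-5) + 2*((7 + 4)*7)) - 29333)*(-36330 + 13125) = ((-23/3*(-5) + 2*(11*7)) - 29333)*(-23205) = ((115/3 + 2*77) - 29333)*(-23205) = ((115/3 + 154) - 29333)*(-23205) = (577/3 - 29333)*(-23205) = -87422/3*(-23205) = 676209170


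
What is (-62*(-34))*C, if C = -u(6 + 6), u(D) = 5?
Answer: -10540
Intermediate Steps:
C = -5 (C = -1*5 = -5)
(-62*(-34))*C = -62*(-34)*(-5) = 2108*(-5) = -10540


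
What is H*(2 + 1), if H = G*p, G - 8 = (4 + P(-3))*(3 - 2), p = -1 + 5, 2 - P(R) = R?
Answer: 204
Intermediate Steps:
P(R) = 2 - R
p = 4
G = 17 (G = 8 + (4 + (2 - 1*(-3)))*(3 - 2) = 8 + (4 + (2 + 3))*1 = 8 + (4 + 5)*1 = 8 + 9*1 = 8 + 9 = 17)
H = 68 (H = 17*4 = 68)
H*(2 + 1) = 68*(2 + 1) = 68*3 = 204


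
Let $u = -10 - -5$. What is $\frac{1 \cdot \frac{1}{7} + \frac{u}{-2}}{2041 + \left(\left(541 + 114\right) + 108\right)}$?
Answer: $\frac{37}{39256} \approx 0.00094253$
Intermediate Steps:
$u = -5$ ($u = -10 + 5 = -5$)
$\frac{1 \cdot \frac{1}{7} + \frac{u}{-2}}{2041 + \left(\left(541 + 114\right) + 108\right)} = \frac{1 \cdot \frac{1}{7} - \frac{5}{-2}}{2041 + \left(\left(541 + 114\right) + 108\right)} = \frac{1 \cdot \frac{1}{7} - - \frac{5}{2}}{2041 + \left(655 + 108\right)} = \frac{\frac{1}{7} + \frac{5}{2}}{2041 + 763} = \frac{1}{2804} \cdot \frac{37}{14} = \frac{37}{39256}$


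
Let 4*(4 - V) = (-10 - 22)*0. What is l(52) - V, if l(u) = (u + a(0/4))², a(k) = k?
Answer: 2700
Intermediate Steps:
l(u) = u² (l(u) = (u + 0/4)² = (u + 0*(¼))² = (u + 0)² = u²)
V = 4 (V = 4 - (-10 - 22)*0/4 = 4 - (-8)*0 = 4 - ¼*0 = 4 + 0 = 4)
l(52) - V = 52² - 1*4 = 2704 - 4 = 2700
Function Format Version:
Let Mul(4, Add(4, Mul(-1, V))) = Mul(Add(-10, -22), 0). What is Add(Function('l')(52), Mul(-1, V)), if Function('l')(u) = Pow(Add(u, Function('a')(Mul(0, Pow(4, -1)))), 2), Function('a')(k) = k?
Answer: 2700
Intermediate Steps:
Function('l')(u) = Pow(u, 2) (Function('l')(u) = Pow(Add(u, Mul(0, Pow(4, -1))), 2) = Pow(Add(u, Mul(0, Rational(1, 4))), 2) = Pow(Add(u, 0), 2) = Pow(u, 2))
V = 4 (V = Add(4, Mul(Rational(-1, 4), Mul(Add(-10, -22), 0))) = Add(4, Mul(Rational(-1, 4), Mul(-32, 0))) = Add(4, Mul(Rational(-1, 4), 0)) = Add(4, 0) = 4)
Add(Function('l')(52), Mul(-1, V)) = Add(Pow(52, 2), Mul(-1, 4)) = Add(2704, -4) = 2700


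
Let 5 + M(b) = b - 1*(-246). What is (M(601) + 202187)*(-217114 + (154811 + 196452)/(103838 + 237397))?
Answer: -15041717048772283/341235 ≈ -4.4080e+10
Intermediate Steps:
M(b) = 241 + b (M(b) = -5 + (b - 1*(-246)) = -5 + (b + 246) = -5 + (246 + b) = 241 + b)
(M(601) + 202187)*(-217114 + (154811 + 196452)/(103838 + 237397)) = ((241 + 601) + 202187)*(-217114 + (154811 + 196452)/(103838 + 237397)) = (842 + 202187)*(-217114 + 351263/341235) = 203029*(-217114 + 351263*(1/341235)) = 203029*(-217114 + 351263/341235) = 203029*(-74086544527/341235) = -15041717048772283/341235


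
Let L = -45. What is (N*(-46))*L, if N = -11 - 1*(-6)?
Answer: -10350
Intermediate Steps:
N = -5 (N = -11 + 6 = -5)
(N*(-46))*L = -5*(-46)*(-45) = 230*(-45) = -10350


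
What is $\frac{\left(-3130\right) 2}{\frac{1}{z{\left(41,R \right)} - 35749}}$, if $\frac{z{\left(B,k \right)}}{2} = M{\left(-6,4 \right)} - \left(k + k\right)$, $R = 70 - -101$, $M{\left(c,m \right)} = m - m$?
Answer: $228070580$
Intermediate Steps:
$M{\left(c,m \right)} = 0$
$R = 171$ ($R = 70 + 101 = 171$)
$z{\left(B,k \right)} = - 4 k$ ($z{\left(B,k \right)} = 2 \left(0 - \left(k + k\right)\right) = 2 \left(0 - 2 k\right) = 2 \left(- 2 k\right) = - 4 k$)
$\frac{\left(-3130\right) 2}{\frac{1}{z{\left(41,R \right)} - 35749}} = \frac{\left(-3130\right) 2}{\frac{1}{\left(-4\right) 171 - 35749}} = - \frac{6260}{\frac{1}{-684 - 35749}} = - \frac{6260}{\frac{1}{-36433}} = - \frac{6260}{- \frac{1}{36433}} = \left(-6260\right) \left(-36433\right) = 228070580$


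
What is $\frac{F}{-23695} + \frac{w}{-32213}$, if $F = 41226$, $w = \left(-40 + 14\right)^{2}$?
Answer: $- \frac{1344030958}{763287035} \approx -1.7608$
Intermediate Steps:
$w = 676$ ($w = \left(-26\right)^{2} = 676$)
$\frac{F}{-23695} + \frac{w}{-32213} = \frac{41226}{-23695} + \frac{676}{-32213} = 41226 \left(- \frac{1}{23695}\right) + 676 \left(- \frac{1}{32213}\right) = - \frac{41226}{23695} - \frac{676}{32213} = - \frac{1344030958}{763287035}$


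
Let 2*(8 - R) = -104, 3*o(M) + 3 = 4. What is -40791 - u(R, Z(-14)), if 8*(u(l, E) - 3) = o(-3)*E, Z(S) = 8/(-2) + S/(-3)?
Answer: -1468585/36 ≈ -40794.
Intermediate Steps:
o(M) = 1/3 (o(M) = -1 + (1/3)*4 = -1 + 4/3 = 1/3)
R = 60 (R = 8 - 1/2*(-104) = 8 + 52 = 60)
Z(S) = -4 - S/3 (Z(S) = 8*(-1/2) + S*(-1/3) = -4 - S/3)
u(l, E) = 3 + E/24 (u(l, E) = 3 + (E/3)/8 = 3 + E/24)
-40791 - u(R, Z(-14)) = -40791 - (3 + (-4 - 1/3*(-14))/24) = -40791 - (3 + (-4 + 14/3)/24) = -40791 - (3 + (1/24)*(2/3)) = -40791 - (3 + 1/36) = -40791 - 1*109/36 = -40791 - 109/36 = -1468585/36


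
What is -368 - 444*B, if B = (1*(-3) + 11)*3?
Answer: -11024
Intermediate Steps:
B = 24 (B = (-3 + 11)*3 = 8*3 = 24)
-368 - 444*B = -368 - 444*24 = -368 - 10656 = -11024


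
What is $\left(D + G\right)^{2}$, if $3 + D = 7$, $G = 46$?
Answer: $2500$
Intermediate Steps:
$D = 4$ ($D = -3 + 7 = 4$)
$\left(D + G\right)^{2} = \left(4 + 46\right)^{2} = 50^{2} = 2500$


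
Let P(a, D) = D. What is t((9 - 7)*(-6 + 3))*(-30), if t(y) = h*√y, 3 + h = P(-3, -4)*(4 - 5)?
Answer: -30*I*√6 ≈ -73.485*I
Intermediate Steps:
h = 1 (h = -3 - 4*(4 - 5) = -3 - 4*(-1) = -3 + 4 = 1)
t(y) = √y (t(y) = 1*√y = √y)
t((9 - 7)*(-6 + 3))*(-30) = √((9 - 7)*(-6 + 3))*(-30) = √(2*(-3))*(-30) = √(-6)*(-30) = (I*√6)*(-30) = -30*I*√6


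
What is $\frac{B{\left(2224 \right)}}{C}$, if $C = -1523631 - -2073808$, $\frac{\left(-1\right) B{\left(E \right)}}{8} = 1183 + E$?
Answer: $- \frac{27256}{550177} \approx -0.04954$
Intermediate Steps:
$B{\left(E \right)} = -9464 - 8 E$ ($B{\left(E \right)} = - 8 \left(1183 + E\right) = -9464 - 8 E$)
$C = 550177$ ($C = -1523631 + 2073808 = 550177$)
$\frac{B{\left(2224 \right)}}{C} = \frac{-9464 - 17792}{550177} = \left(-9464 - 17792\right) \frac{1}{550177} = \left(-27256\right) \frac{1}{550177} = - \frac{27256}{550177}$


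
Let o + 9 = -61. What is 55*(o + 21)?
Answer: -2695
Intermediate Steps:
o = -70 (o = -9 - 61 = -70)
55*(o + 21) = 55*(-70 + 21) = 55*(-49) = -2695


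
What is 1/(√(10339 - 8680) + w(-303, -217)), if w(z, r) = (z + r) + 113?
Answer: -407/163990 - √1659/163990 ≈ -0.0027302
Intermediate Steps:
w(z, r) = 113 + r + z (w(z, r) = (r + z) + 113 = 113 + r + z)
1/(√(10339 - 8680) + w(-303, -217)) = 1/(√(10339 - 8680) + (113 - 217 - 303)) = 1/(√1659 - 407) = 1/(-407 + √1659)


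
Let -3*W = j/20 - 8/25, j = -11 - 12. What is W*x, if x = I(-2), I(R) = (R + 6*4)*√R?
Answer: 539*I*√2/50 ≈ 15.245*I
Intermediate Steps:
j = -23
I(R) = √R*(24 + R) (I(R) = (R + 24)*√R = (24 + R)*√R = √R*(24 + R))
x = 22*I*√2 (x = √(-2)*(24 - 2) = (I*√2)*22 = 22*I*√2 ≈ 31.113*I)
W = 49/100 (W = -(-23/20 - 8/25)/3 = -⅓*(-147/100) = 49/100 ≈ 0.49000)
W*x = 49*(22*I*√2)/100 = 539*I*√2/50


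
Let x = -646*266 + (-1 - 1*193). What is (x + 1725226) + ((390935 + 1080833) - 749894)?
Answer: 2275070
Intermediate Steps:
x = -172030 (x = -171836 + (-1 - 193) = -171836 - 194 = -172030)
(x + 1725226) + ((390935 + 1080833) - 749894) = (-172030 + 1725226) + ((390935 + 1080833) - 749894) = 1553196 + (1471768 - 749894) = 1553196 + 721874 = 2275070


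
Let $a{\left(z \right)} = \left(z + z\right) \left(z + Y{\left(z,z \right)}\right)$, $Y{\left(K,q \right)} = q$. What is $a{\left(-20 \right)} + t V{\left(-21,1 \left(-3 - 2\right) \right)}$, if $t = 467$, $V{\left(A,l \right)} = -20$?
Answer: $-7740$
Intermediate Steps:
$a{\left(z \right)} = 4 z^{2}$ ($a{\left(z \right)} = \left(z + z\right) \left(z + z\right) = 2 z 2 z = 4 z^{2}$)
$a{\left(-20 \right)} + t V{\left(-21,1 \left(-3 - 2\right) \right)} = 4 \left(-20\right)^{2} + 467 \left(-20\right) = 4 \cdot 400 - 9340 = 1600 - 9340 = -7740$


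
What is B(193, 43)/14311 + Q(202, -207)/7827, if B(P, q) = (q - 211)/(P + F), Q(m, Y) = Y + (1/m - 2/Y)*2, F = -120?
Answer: -4548065416966/170954247195567 ≈ -0.026604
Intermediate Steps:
Q(m, Y) = Y - 4/Y + 2/m (Q(m, Y) = Y + (1/m - 2/Y)*2 = Y + (-4/Y + 2/m) = Y - 4/Y + 2/m)
B(P, q) = (-211 + q)/(-120 + P) (B(P, q) = (q - 211)/(P - 120) = (-211 + q)/(-120 + P))
B(193, 43)/14311 + Q(202, -207)/7827 = ((-211 + 43)/(-120 + 193))/14311 + (-207 - 4/(-207) + 2/202)/7827 = (-168/73)*(1/14311) + (-207 - 4*(-1/207) + 2*(1/202))*(1/7827) = ((1/73)*(-168))*(1/14311) + (-207 + 4/207 + 1/101)*(1/7827) = -168/73*1/14311 - 4327138/20907*1/7827 = -168/1044703 - 4327138/163639089 = -4548065416966/170954247195567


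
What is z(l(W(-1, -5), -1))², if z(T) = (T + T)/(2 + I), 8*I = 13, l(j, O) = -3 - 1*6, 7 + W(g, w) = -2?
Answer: 20736/841 ≈ 24.656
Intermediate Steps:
W(g, w) = -9 (W(g, w) = -7 - 2 = -9)
l(j, O) = -9 (l(j, O) = -3 - 6 = -9)
I = 13/8 (I = (⅛)*13 = 13/8 ≈ 1.6250)
z(T) = 16*T/29 (z(T) = (T + T)/(2 + 13/8) = (2*T)/(29/8) = (2*T)*(8/29) = 16*T/29)
z(l(W(-1, -5), -1))² = ((16/29)*(-9))² = (-144/29)² = 20736/841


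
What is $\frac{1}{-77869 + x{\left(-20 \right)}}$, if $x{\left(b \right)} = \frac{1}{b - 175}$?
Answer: $- \frac{195}{15184456} \approx -1.2842 \cdot 10^{-5}$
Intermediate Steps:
$x{\left(b \right)} = \frac{1}{-175 + b}$
$\frac{1}{-77869 + x{\left(-20 \right)}} = \frac{1}{-77869 + \frac{1}{-175 - 20}} = \frac{1}{-77869 + \frac{1}{-195}} = \frac{1}{-77869 - \frac{1}{195}} = \frac{1}{- \frac{15184456}{195}} = - \frac{195}{15184456}$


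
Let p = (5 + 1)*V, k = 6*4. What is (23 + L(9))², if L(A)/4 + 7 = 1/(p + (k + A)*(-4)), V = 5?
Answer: 66049/2601 ≈ 25.394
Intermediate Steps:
k = 24
p = 30 (p = (5 + 1)*5 = 6*5 = 30)
L(A) = -28 + 4/(-66 - 4*A) (L(A) = -28 + 4/(30 + (24 + A)*(-4)) = -28 + 4/(30 + (-96 - 4*A)) = -28 + 4/(-66 - 4*A))
(23 + L(9))² = (23 + 2*(-463 - 28*9)/(33 + 2*9))² = (23 + 2*(-463 - 252)/(33 + 18))² = (23 + 2*(-715)/51)² = (23 + 2*(1/51)*(-715))² = (23 - 1430/51)² = (-257/51)² = 66049/2601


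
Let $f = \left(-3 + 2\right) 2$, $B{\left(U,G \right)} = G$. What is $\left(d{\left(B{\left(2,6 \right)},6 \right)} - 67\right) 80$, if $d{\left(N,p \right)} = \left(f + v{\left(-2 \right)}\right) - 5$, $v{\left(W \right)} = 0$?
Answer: $-5920$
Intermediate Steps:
$f = -2$ ($f = \left(-1\right) 2 = -2$)
$d{\left(N,p \right)} = -7$ ($d{\left(N,p \right)} = \left(-2 + 0\right) - 5 = -2 - 5 = -7$)
$\left(d{\left(B{\left(2,6 \right)},6 \right)} - 67\right) 80 = \left(-7 - 67\right) 80 = \left(-74\right) 80 = -5920$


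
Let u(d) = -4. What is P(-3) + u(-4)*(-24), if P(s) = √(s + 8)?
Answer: 96 + √5 ≈ 98.236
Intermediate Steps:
P(s) = √(8 + s)
P(-3) + u(-4)*(-24) = √(8 - 3) - 4*(-24) = √5 + 96 = 96 + √5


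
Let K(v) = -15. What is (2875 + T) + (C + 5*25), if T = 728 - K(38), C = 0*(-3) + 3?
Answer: 3746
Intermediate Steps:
C = 3 (C = 0 + 3 = 3)
T = 743 (T = 728 - 1*(-15) = 728 + 15 = 743)
(2875 + T) + (C + 5*25) = (2875 + 743) + (3 + 5*25) = 3618 + (3 + 125) = 3618 + 128 = 3746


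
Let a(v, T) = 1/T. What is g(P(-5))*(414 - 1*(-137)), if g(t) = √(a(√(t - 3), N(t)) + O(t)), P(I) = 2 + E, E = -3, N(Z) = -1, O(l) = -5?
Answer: 551*I*√6 ≈ 1349.7*I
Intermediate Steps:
P(I) = -1 (P(I) = 2 - 3 = -1)
g(t) = I*√6 (g(t) = √(1/(-1) - 5) = √(-1 - 5) = √(-6) = I*√6)
g(P(-5))*(414 - 1*(-137)) = (I*√6)*(414 - 1*(-137)) = (I*√6)*(414 + 137) = (I*√6)*551 = 551*I*√6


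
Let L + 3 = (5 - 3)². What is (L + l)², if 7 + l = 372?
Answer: 133956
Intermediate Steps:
l = 365 (l = -7 + 372 = 365)
L = 1 (L = -3 + (5 - 3)² = -3 + 2² = -3 + 4 = 1)
(L + l)² = (1 + 365)² = 366² = 133956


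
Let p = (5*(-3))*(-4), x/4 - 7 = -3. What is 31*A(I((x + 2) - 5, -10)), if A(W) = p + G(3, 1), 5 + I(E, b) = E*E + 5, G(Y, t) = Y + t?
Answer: 1984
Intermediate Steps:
x = 16 (x = 28 + 4*(-3) = 28 - 12 = 16)
p = 60 (p = -15*(-4) = 60)
I(E, b) = E² (I(E, b) = -5 + (E*E + 5) = -5 + (E² + 5) = -5 + (5 + E²) = E²)
A(W) = 64 (A(W) = 60 + (3 + 1) = 60 + 4 = 64)
31*A(I((x + 2) - 5, -10)) = 31*64 = 1984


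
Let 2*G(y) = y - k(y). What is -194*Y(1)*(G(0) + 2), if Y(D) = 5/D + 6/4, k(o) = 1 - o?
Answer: -3783/2 ≈ -1891.5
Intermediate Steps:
Y(D) = 3/2 + 5/D (Y(D) = 5/D + 6*(1/4) = 5/D + 3/2 = 3/2 + 5/D)
G(y) = -1/2 + y (G(y) = (y - (1 - y))/2 = (y + (-1 + y))/2 = (-1 + 2*y)/2 = -1/2 + y)
-194*Y(1)*(G(0) + 2) = -194*(3/2 + 5/1)*((-1/2 + 0) + 2) = -194*(3/2 + 5*1)*(-1/2 + 2) = -194*(3/2 + 5)*3/2 = -1261*3/2 = -194*39/4 = -3783/2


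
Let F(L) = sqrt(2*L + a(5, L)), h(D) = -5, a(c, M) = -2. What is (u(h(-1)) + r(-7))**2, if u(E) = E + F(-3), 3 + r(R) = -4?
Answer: 136 - 48*I*sqrt(2) ≈ 136.0 - 67.882*I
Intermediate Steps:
r(R) = -7 (r(R) = -3 - 4 = -7)
F(L) = sqrt(-2 + 2*L) (F(L) = sqrt(2*L - 2) = sqrt(-2 + 2*L))
u(E) = E + 2*I*sqrt(2) (u(E) = E + sqrt(-2 + 2*(-3)) = E + sqrt(-2 - 6) = E + sqrt(-8) = E + 2*I*sqrt(2))
(u(h(-1)) + r(-7))**2 = ((-5 + 2*I*sqrt(2)) - 7)**2 = (-12 + 2*I*sqrt(2))**2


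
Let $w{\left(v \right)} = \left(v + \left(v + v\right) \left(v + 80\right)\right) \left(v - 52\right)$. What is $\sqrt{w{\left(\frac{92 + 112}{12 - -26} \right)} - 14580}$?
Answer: $\frac{2 i \sqrt{1875718266}}{361} \approx 239.94 i$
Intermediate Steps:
$w{\left(v \right)} = \left(-52 + v\right) \left(v + 2 v \left(80 + v\right)\right)$ ($w{\left(v \right)} = \left(v + 2 v \left(80 + v\right)\right) \left(-52 + v\right) = \left(-52 + v\right) \left(v + 2 v \left(80 + v\right)\right)$)
$\sqrt{w{\left(\frac{92 + 112}{12 - -26} \right)} - 14580} = \sqrt{\frac{92 + 112}{12 - -26} \left(-8372 + 2 \left(\frac{92 + 112}{12 - -26}\right)^{2} + 57 \frac{92 + 112}{12 - -26}\right) - 14580} = \sqrt{\frac{204}{12 + 26} \left(-8372 + 2 \left(\frac{204}{12 + 26}\right)^{2} + 57 \frac{204}{12 + 26}\right) - 14580} = \sqrt{\frac{204}{38} \left(-8372 + 2 \left(\frac{204}{38}\right)^{2} + 57 \cdot \frac{204}{38}\right) - 14580} = \sqrt{204 \cdot \frac{1}{38} \left(-8372 + 2 \left(204 \cdot \frac{1}{38}\right)^{2} + 57 \cdot 204 \cdot \frac{1}{38}\right) - 14580} = \sqrt{\frac{102 \left(-8372 + 2 \left(\frac{102}{19}\right)^{2} + 57 \cdot \frac{102}{19}\right)}{19} - 14580} = \sqrt{\frac{102 \left(-8372 + 2 \cdot \frac{10404}{361} + 306\right)}{19} - 14580} = \sqrt{\frac{102 \left(-8372 + \frac{20808}{361} + 306\right)}{19} - 14580} = \sqrt{\frac{102}{19} \left(- \frac{2891018}{361}\right) - 14580} = \sqrt{- \frac{294883836}{6859} - 14580} = \sqrt{- \frac{394888056}{6859}} = \frac{2 i \sqrt{1875718266}}{361}$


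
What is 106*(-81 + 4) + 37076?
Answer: 28914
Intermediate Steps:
106*(-81 + 4) + 37076 = 106*(-77) + 37076 = -8162 + 37076 = 28914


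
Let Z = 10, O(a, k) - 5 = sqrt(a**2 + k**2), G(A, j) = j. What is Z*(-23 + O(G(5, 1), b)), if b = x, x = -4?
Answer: -180 + 10*sqrt(17) ≈ -138.77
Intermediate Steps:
b = -4
O(a, k) = 5 + sqrt(a**2 + k**2)
Z*(-23 + O(G(5, 1), b)) = 10*(-23 + (5 + sqrt(1**2 + (-4)**2))) = 10*(-23 + (5 + sqrt(1 + 16))) = 10*(-23 + (5 + sqrt(17))) = 10*(-18 + sqrt(17)) = -180 + 10*sqrt(17)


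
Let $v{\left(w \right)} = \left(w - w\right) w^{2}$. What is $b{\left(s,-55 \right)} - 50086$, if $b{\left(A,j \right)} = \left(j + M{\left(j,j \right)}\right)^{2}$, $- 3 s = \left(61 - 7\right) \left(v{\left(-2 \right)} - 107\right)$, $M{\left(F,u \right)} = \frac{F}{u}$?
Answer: $-47170$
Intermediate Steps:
$v{\left(w \right)} = 0$ ($v{\left(w \right)} = 0 w^{2} = 0$)
$s = 1926$ ($s = - \frac{\left(61 - 7\right) \left(0 - 107\right)}{3} = - \frac{54 \left(-107\right)}{3} = \left(- \frac{1}{3}\right) \left(-5778\right) = 1926$)
$b{\left(A,j \right)} = \left(1 + j\right)^{2}$ ($b{\left(A,j \right)} = \left(j + \frac{j}{j}\right)^{2} = \left(j + 1\right)^{2} = \left(1 + j\right)^{2}$)
$b{\left(s,-55 \right)} - 50086 = \left(1 - 55\right)^{2} - 50086 = \left(-54\right)^{2} - 50086 = 2916 - 50086 = -47170$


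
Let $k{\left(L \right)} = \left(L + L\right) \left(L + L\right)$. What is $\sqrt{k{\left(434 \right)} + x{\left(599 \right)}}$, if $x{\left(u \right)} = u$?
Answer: $\sqrt{754023} \approx 868.34$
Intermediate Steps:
$k{\left(L \right)} = 4 L^{2}$ ($k{\left(L \right)} = 2 L 2 L = 4 L^{2}$)
$\sqrt{k{\left(434 \right)} + x{\left(599 \right)}} = \sqrt{4 \cdot 434^{2} + 599} = \sqrt{4 \cdot 188356 + 599} = \sqrt{753424 + 599} = \sqrt{754023}$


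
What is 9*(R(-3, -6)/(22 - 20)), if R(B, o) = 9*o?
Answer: -243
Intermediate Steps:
9*(R(-3, -6)/(22 - 20)) = 9*((9*(-6))/(22 - 20)) = 9*(-54/2) = 9*(-54*½) = 9*(-27) = -243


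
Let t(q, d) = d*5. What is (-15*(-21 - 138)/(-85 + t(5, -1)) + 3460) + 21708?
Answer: 50283/2 ≈ 25142.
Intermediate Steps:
t(q, d) = 5*d
(-15*(-21 - 138)/(-85 + t(5, -1)) + 3460) + 21708 = (-15*(-21 - 138)/(-85 + 5*(-1)) + 3460) + 21708 = (-(-2385)/(-85 - 5) + 3460) + 21708 = (-(-2385)/(-90) + 3460) + 21708 = (-(-2385)*(-1)/90 + 3460) + 21708 = (-15*53/30 + 3460) + 21708 = (-53/2 + 3460) + 21708 = 6867/2 + 21708 = 50283/2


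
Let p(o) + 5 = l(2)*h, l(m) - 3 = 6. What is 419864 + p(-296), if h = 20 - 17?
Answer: 419886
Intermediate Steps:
l(m) = 9 (l(m) = 3 + 6 = 9)
h = 3
p(o) = 22 (p(o) = -5 + 9*3 = -5 + 27 = 22)
419864 + p(-296) = 419864 + 22 = 419886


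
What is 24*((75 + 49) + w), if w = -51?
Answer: 1752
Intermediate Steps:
24*((75 + 49) + w) = 24*((75 + 49) - 51) = 24*(124 - 51) = 24*73 = 1752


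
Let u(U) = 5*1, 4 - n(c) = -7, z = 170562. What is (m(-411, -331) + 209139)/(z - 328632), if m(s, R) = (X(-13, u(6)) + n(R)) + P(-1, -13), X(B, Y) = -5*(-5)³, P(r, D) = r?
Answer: -104887/79035 ≈ -1.3271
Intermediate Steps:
n(c) = 11 (n(c) = 4 - 1*(-7) = 4 + 7 = 11)
u(U) = 5
X(B, Y) = 625 (X(B, Y) = -5*(-125) = 625)
m(s, R) = 635 (m(s, R) = (625 + 11) - 1 = 636 - 1 = 635)
(m(-411, -331) + 209139)/(z - 328632) = (635 + 209139)/(170562 - 328632) = 209774/(-158070) = 209774*(-1/158070) = -104887/79035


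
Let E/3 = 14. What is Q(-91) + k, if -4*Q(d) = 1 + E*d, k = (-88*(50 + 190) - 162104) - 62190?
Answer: -977835/4 ≈ -2.4446e+5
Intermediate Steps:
E = 42 (E = 3*14 = 42)
k = -245414 (k = (-88*240 - 162104) - 62190 = (-21120 - 162104) - 62190 = -183224 - 62190 = -245414)
Q(d) = -¼ - 21*d/2 (Q(d) = -(1 + 42*d)/4 = -¼ - 21*d/2)
Q(-91) + k = (-¼ - 21/2*(-91)) - 245414 = (-¼ + 1911/2) - 245414 = 3821/4 - 245414 = -977835/4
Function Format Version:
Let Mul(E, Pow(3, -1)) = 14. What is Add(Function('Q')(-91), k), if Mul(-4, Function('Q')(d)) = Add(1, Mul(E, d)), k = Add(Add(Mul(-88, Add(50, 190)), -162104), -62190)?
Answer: Rational(-977835, 4) ≈ -2.4446e+5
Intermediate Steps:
E = 42 (E = Mul(3, 14) = 42)
k = -245414 (k = Add(Add(Mul(-88, 240), -162104), -62190) = Add(Add(-21120, -162104), -62190) = Add(-183224, -62190) = -245414)
Function('Q')(d) = Add(Rational(-1, 4), Mul(Rational(-21, 2), d)) (Function('Q')(d) = Mul(Rational(-1, 4), Add(1, Mul(42, d))) = Add(Rational(-1, 4), Mul(Rational(-21, 2), d)))
Add(Function('Q')(-91), k) = Add(Add(Rational(-1, 4), Mul(Rational(-21, 2), -91)), -245414) = Add(Add(Rational(-1, 4), Rational(1911, 2)), -245414) = Add(Rational(3821, 4), -245414) = Rational(-977835, 4)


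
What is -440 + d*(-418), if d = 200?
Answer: -84040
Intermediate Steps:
-440 + d*(-418) = -440 + 200*(-418) = -440 - 83600 = -84040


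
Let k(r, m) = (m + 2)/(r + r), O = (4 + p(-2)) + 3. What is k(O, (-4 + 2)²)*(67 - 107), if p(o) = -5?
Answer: -60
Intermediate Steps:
O = 2 (O = (4 - 5) + 3 = -1 + 3 = 2)
k(r, m) = (2 + m)/(2*r) (k(r, m) = (2 + m)/((2*r)) = (2 + m)*(1/(2*r)) = (2 + m)/(2*r))
k(O, (-4 + 2)²)*(67 - 107) = ((½)*(2 + (-4 + 2)²)/2)*(67 - 107) = ((½)*(½)*(2 + (-2)²))*(-40) = ((½)*(½)*(2 + 4))*(-40) = ((½)*(½)*6)*(-40) = (3/2)*(-40) = -60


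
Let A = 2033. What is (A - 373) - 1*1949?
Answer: -289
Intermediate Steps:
(A - 373) - 1*1949 = (2033 - 373) - 1*1949 = 1660 - 1949 = -289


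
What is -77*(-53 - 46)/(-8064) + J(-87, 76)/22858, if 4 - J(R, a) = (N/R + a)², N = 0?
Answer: -1752317/1462912 ≈ -1.1978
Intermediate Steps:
J(R, a) = 4 - a² (J(R, a) = 4 - (0/R + a)² = 4 - (0 + a)² = 4 - a²)
-77*(-53 - 46)/(-8064) + J(-87, 76)/22858 = -77*(-53 - 46)/(-8064) + (4 - 1*76²)/22858 = -77*(-99)*(-1/8064) + (4 - 1*5776)*(1/22858) = 7623*(-1/8064) + (4 - 5776)*(1/22858) = -121/128 - 5772*1/22858 = -121/128 - 2886/11429 = -1752317/1462912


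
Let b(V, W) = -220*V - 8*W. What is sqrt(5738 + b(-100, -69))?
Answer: sqrt(28290) ≈ 168.20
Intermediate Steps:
sqrt(5738 + b(-100, -69)) = sqrt(5738 + (-220*(-100) - 8*(-69))) = sqrt(5738 + (22000 + 552)) = sqrt(5738 + 22552) = sqrt(28290)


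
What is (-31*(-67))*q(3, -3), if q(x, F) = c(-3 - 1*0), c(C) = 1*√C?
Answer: 2077*I*√3 ≈ 3597.5*I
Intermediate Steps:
c(C) = √C
q(x, F) = I*√3 (q(x, F) = √(-3 - 1*0) = √(-3 + 0) = √(-3) = I*√3)
(-31*(-67))*q(3, -3) = (-31*(-67))*(I*√3) = 2077*(I*√3) = 2077*I*√3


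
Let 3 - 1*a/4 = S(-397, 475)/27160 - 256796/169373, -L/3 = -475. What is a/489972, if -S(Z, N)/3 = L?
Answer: 4299832195/112697741421048 ≈ 3.8154e-5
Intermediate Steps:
L = 1425 (L = -3*(-475) = 1425)
S(Z, N) = -4275 (S(Z, N) = -3*1425 = -4275)
a = 4299832195/230008534 (a = 12 - 4*(-4275/27160 - 256796/169373) = 12 - 4*(-4275*1/27160 - 256796*1/169373) = 12 - 4*(-855/5432 - 256796/169373) = 12 - 4*(-1539729787/920034136) = 12 + 1539729787/230008534 = 4299832195/230008534 ≈ 18.694)
a/489972 = (4299832195/230008534)/489972 = (4299832195/230008534)*(1/489972) = 4299832195/112697741421048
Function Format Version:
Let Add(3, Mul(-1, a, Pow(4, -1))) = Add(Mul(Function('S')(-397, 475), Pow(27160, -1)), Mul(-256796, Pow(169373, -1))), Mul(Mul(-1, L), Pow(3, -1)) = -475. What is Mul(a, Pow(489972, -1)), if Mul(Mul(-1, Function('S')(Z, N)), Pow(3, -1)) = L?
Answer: Rational(4299832195, 112697741421048) ≈ 3.8154e-5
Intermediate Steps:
L = 1425 (L = Mul(-3, -475) = 1425)
Function('S')(Z, N) = -4275 (Function('S')(Z, N) = Mul(-3, 1425) = -4275)
a = Rational(4299832195, 230008534) (a = Add(12, Mul(-4, Add(Mul(-4275, Pow(27160, -1)), Mul(-256796, Pow(169373, -1))))) = Add(12, Mul(-4, Add(Mul(-4275, Rational(1, 27160)), Mul(-256796, Rational(1, 169373))))) = Add(12, Mul(-4, Add(Rational(-855, 5432), Rational(-256796, 169373)))) = Add(12, Mul(-4, Rational(-1539729787, 920034136))) = Add(12, Rational(1539729787, 230008534)) = Rational(4299832195, 230008534) ≈ 18.694)
Mul(a, Pow(489972, -1)) = Mul(Rational(4299832195, 230008534), Pow(489972, -1)) = Mul(Rational(4299832195, 230008534), Rational(1, 489972)) = Rational(4299832195, 112697741421048)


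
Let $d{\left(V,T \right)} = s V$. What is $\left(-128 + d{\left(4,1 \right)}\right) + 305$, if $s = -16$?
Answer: $113$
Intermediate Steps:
$d{\left(V,T \right)} = - 16 V$
$\left(-128 + d{\left(4,1 \right)}\right) + 305 = \left(-128 - 64\right) + 305 = -192 + 305 = 113$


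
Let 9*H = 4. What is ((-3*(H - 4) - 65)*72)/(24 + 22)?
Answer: -1956/23 ≈ -85.043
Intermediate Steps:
H = 4/9 (H = (1/9)*4 = 4/9 ≈ 0.44444)
((-3*(H - 4) - 65)*72)/(24 + 22) = ((-3*(4/9 - 4) - 65)*72)/(24 + 22) = ((-3*(-32/9) - 65)*72)/46 = ((32/3 - 65)*72)/46 = (-163/3*72)/46 = (1/46)*(-3912) = -1956/23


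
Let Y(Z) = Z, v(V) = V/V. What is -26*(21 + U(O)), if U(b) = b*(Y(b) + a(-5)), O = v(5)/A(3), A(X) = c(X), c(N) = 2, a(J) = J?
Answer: -975/2 ≈ -487.50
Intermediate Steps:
v(V) = 1
A(X) = 2
O = ½ (O = 1/2 = 1*(½) = ½ ≈ 0.50000)
U(b) = b*(-5 + b) (U(b) = b*(b - 5) = b*(-5 + b))
-26*(21 + U(O)) = -26*(21 + (-5 + ½)/2) = -26*(21 + (½)*(-9/2)) = -26*(21 - 9/4) = -26*75/4 = -975/2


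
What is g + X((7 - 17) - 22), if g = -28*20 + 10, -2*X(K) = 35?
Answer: -1135/2 ≈ -567.50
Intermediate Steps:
X(K) = -35/2 (X(K) = -½*35 = -35/2)
g = -550 (g = -560 + 10 = -550)
g + X((7 - 17) - 22) = -550 - 35/2 = -1135/2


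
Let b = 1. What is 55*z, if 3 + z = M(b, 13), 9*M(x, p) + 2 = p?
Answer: -880/9 ≈ -97.778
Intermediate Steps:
M(x, p) = -2/9 + p/9
z = -16/9 (z = -3 + (-2/9 + (1/9)*13) = -3 + (-2/9 + 13/9) = -3 + 11/9 = -16/9 ≈ -1.7778)
55*z = 55*(-16/9) = -880/9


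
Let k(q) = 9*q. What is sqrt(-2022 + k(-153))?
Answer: I*sqrt(3399) ≈ 58.301*I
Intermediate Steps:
sqrt(-2022 + k(-153)) = sqrt(-2022 + 9*(-153)) = sqrt(-2022 - 1377) = sqrt(-3399) = I*sqrt(3399)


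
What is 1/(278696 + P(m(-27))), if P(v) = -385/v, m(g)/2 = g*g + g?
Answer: 1404/391288799 ≈ 3.5881e-6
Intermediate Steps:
m(g) = 2*g + 2*g² (m(g) = 2*(g*g + g) = 2*(g² + g) = 2*(g + g²) = 2*g + 2*g²)
1/(278696 + P(m(-27))) = 1/(278696 - 385*(-1/(54*(1 - 27)))) = 1/(278696 - 385/(2*(-27)*(-26))) = 1/(278696 - 385/1404) = 1/(391288799/1404) = 1404/391288799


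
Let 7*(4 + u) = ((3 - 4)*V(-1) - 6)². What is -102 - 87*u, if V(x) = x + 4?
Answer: -5325/7 ≈ -760.71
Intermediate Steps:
V(x) = 4 + x
u = 53/7 (u = -4 + ((3 - 4)*(4 - 1) - 6)²/7 = -4 + (-1*3 - 6)²/7 = -4 + (-3 - 6)²/7 = -4 + (⅐)*(-9)² = -4 + (⅐)*81 = -4 + 81/7 = 53/7 ≈ 7.5714)
-102 - 87*u = -102 - 87*53/7 = -102 - 4611/7 = -5325/7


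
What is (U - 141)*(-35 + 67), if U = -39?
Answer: -5760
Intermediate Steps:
(U - 141)*(-35 + 67) = (-39 - 141)*(-35 + 67) = -180*32 = -5760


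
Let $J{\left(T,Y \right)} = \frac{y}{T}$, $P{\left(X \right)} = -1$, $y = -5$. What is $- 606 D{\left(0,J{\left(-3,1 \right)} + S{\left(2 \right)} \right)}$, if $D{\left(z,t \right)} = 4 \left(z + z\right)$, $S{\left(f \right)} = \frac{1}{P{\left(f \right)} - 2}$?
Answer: $0$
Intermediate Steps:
$J{\left(T,Y \right)} = - \frac{5}{T}$
$S{\left(f \right)} = - \frac{1}{3}$ ($S{\left(f \right)} = \frac{1}{-1 - 2} = \frac{1}{-3} = - \frac{1}{3}$)
$D{\left(z,t \right)} = 8 z$ ($D{\left(z,t \right)} = 4 \cdot 2 z = 8 z$)
$- 606 D{\left(0,J{\left(-3,1 \right)} + S{\left(2 \right)} \right)} = - 606 \cdot 8 \cdot 0 = \left(-606\right) 0 = 0$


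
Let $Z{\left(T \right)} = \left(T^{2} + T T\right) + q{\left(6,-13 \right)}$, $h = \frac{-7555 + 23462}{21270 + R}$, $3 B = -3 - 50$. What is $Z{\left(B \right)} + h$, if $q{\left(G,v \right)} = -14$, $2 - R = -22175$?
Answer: $\frac{238754087}{391023} \approx 610.59$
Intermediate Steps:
$R = 22177$ ($R = 2 - -22175 = 2 + 22175 = 22177$)
$B = - \frac{53}{3}$ ($B = \frac{-3 - 50}{3} = \frac{1}{3} \left(-53\right) = - \frac{53}{3} \approx -17.667$)
$h = \frac{15907}{43447}$ ($h = \frac{-7555 + 23462}{21270 + 22177} = \frac{15907}{43447} \approx 0.36612$)
$Z{\left(T \right)} = -14 + 2 T^{2}$ ($Z{\left(T \right)} = \left(T^{2} + T T\right) - 14 = \left(T^{2} + T^{2}\right) - 14 = 2 T^{2} - 14 = -14 + 2 T^{2}$)
$Z{\left(B \right)} + h = \left(-14 + 2 \left(- \frac{53}{3}\right)^{2}\right) + \frac{15907}{43447} = \left(-14 + 2 \cdot \frac{2809}{9}\right) + \frac{15907}{43447} = \left(-14 + \frac{5618}{9}\right) + \frac{15907}{43447} = \frac{5492}{9} + \frac{15907}{43447} = \frac{238754087}{391023}$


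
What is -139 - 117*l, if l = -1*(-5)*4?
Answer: -2479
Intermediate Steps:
l = 20 (l = 5*4 = 20)
-139 - 117*l = -139 - 117*20 = -139 - 2340 = -2479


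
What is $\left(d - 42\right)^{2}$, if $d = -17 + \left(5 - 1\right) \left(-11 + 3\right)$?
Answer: $8281$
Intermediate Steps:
$d = -49$ ($d = -17 + 4 \left(-8\right) = -17 - 32 = -49$)
$\left(d - 42\right)^{2} = \left(-49 - 42\right)^{2} = \left(-91\right)^{2} = 8281$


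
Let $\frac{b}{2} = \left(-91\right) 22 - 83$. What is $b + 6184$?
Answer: $2014$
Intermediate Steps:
$b = -4170$ ($b = 2 \left(\left(-91\right) 22 - 83\right) = 2 \left(-2002 - 83\right) = 2 \left(-2085\right) = -4170$)
$b + 6184 = -4170 + 6184 = 2014$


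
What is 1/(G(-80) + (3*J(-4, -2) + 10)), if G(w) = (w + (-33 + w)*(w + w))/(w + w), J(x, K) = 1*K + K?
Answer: -2/229 ≈ -0.0087336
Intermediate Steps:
J(x, K) = 2*K (J(x, K) = K + K = 2*K)
G(w) = (w + 2*w*(-33 + w))/(2*w) (G(w) = (w + (-33 + w)*(2*w))/((2*w)) = (w + 2*w*(-33 + w))*(1/(2*w)) = (w + 2*w*(-33 + w))/(2*w))
1/(G(-80) + (3*J(-4, -2) + 10)) = 1/((-65/2 - 80) + (3*(2*(-2)) + 10)) = 1/(-225/2 + (3*(-4) + 10)) = 1/(-225/2 + (-12 + 10)) = 1/(-225/2 - 2) = 1/(-229/2) = -2/229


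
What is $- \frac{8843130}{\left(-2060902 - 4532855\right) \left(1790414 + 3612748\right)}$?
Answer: $\frac{491285}{1979285403313} \approx 2.4821 \cdot 10^{-7}$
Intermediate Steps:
$- \frac{8843130}{\left(-2060902 - 4532855\right) \left(1790414 + 3612748\right)} = - \frac{8843130}{\left(-6593757\right) 5403162} = - \frac{8843130}{-35627137259634} = \left(-8843130\right) \left(- \frac{1}{35627137259634}\right) = \frac{491285}{1979285403313}$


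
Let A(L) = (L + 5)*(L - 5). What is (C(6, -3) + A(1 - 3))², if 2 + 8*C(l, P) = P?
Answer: 29929/64 ≈ 467.64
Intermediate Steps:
C(l, P) = -¼ + P/8
A(L) = (-5 + L)*(5 + L) (A(L) = (5 + L)*(-5 + L) = (-5 + L)*(5 + L))
(C(6, -3) + A(1 - 3))² = ((-¼ + (⅛)*(-3)) + (-25 + (1 - 3)²))² = ((-¼ - 3/8) + (-25 + (-2)²))² = (-5/8 + (-25 + 4))² = (-5/8 - 21)² = (-173/8)² = 29929/64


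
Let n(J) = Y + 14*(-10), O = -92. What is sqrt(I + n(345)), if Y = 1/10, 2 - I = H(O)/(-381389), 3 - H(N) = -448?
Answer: 3*I*sqrt(222871408921410)/3813890 ≈ 11.743*I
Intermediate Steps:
H(N) = 451 (H(N) = 3 - 1*(-448) = 3 + 448 = 451)
I = 763229/381389 (I = 2 - 451/(-381389) = 2 - 451*(-1)/381389 = 2 - 1*(-451/381389) = 2 + 451/381389 = 763229/381389 ≈ 2.0012)
Y = 1/10 ≈ 0.10000
n(J) = -1399/10 (n(J) = 1/10 + 14*(-10) = 1/10 - 140 = -1399/10)
sqrt(I + n(345)) = sqrt(763229/381389 - 1399/10) = sqrt(-525930921/3813890) = 3*I*sqrt(222871408921410)/3813890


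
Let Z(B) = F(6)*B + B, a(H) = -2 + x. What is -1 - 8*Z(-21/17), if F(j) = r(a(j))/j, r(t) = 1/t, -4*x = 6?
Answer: 143/17 ≈ 8.4118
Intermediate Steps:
x = -3/2 (x = -¼*6 = -3/2 ≈ -1.5000)
a(H) = -7/2 (a(H) = -2 - 3/2 = -7/2)
F(j) = -2/(7*j) (F(j) = 1/((-7/2)*j) = -2/(7*j))
Z(B) = 20*B/21 (Z(B) = (-2/7/6)*B + B = (-2/7*⅙)*B + B = -B/21 + B = 20*B/21)
-1 - 8*Z(-21/17) = -1 - 160*(-21/17)/21 = -1 - 160*(-21*1/17)/21 = -1 - 160*(-21)/(21*17) = -1 - 8*(-20/17) = -1 + 160/17 = 143/17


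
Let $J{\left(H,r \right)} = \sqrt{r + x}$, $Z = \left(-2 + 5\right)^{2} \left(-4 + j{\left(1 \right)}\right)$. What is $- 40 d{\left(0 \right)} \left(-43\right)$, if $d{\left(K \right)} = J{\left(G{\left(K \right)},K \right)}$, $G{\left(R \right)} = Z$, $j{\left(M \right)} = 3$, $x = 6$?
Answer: $1720 \sqrt{6} \approx 4213.1$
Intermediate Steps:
$Z = -9$ ($Z = \left(-2 + 5\right)^{2} \left(-4 + 3\right) = 3^{2} \left(-1\right) = 9 \left(-1\right) = -9$)
$G{\left(R \right)} = -9$
$J{\left(H,r \right)} = \sqrt{6 + r}$ ($J{\left(H,r \right)} = \sqrt{r + 6} = \sqrt{6 + r}$)
$d{\left(K \right)} = \sqrt{6 + K}$
$- 40 d{\left(0 \right)} \left(-43\right) = - 40 \sqrt{6 + 0} \left(-43\right) = - 40 \sqrt{6} \left(-43\right) = 1720 \sqrt{6}$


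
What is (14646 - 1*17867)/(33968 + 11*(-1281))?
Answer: -3221/19877 ≈ -0.16205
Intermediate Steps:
(14646 - 1*17867)/(33968 + 11*(-1281)) = (14646 - 17867)/(33968 - 14091) = -3221/19877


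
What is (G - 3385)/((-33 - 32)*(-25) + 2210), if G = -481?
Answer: -3866/3835 ≈ -1.0081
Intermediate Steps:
(G - 3385)/((-33 - 32)*(-25) + 2210) = (-481 - 3385)/((-33 - 32)*(-25) + 2210) = -3866/(-65*(-25) + 2210) = -3866/(1625 + 2210) = -3866/3835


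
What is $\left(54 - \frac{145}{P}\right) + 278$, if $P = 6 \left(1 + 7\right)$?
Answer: $\frac{15791}{48} \approx 328.98$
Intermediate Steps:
$P = 48$ ($P = 6 \cdot 8 = 48$)
$\left(54 - \frac{145}{P}\right) + 278 = \left(54 - \frac{145}{48}\right) + 278 = \frac{2447}{48} + 278 = \frac{15791}{48}$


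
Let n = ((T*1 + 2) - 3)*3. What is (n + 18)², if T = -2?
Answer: 81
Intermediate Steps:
n = -9 (n = ((-2*1 + 2) - 3)*3 = ((-2 + 2) - 3)*3 = (0 - 3)*3 = -3*3 = -9)
(n + 18)² = (-9 + 18)² = 9² = 81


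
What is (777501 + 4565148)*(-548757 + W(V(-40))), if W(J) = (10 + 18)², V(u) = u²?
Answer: -2927627400477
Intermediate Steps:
W(J) = 784 (W(J) = 28² = 784)
(777501 + 4565148)*(-548757 + W(V(-40))) = (777501 + 4565148)*(-548757 + 784) = 5342649*(-547973) = -2927627400477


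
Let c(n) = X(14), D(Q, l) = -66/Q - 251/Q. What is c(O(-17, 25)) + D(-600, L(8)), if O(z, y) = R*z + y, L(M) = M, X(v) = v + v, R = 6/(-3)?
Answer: 17117/600 ≈ 28.528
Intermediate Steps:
R = -2 (R = 6*(-⅓) = -2)
X(v) = 2*v
D(Q, l) = -317/Q
O(z, y) = y - 2*z (O(z, y) = -2*z + y = y - 2*z)
c(n) = 28 (c(n) = 2*14 = 28)
c(O(-17, 25)) + D(-600, L(8)) = 28 - 317/(-600) = 28 - 317*(-1/600) = 28 + 317/600 = 17117/600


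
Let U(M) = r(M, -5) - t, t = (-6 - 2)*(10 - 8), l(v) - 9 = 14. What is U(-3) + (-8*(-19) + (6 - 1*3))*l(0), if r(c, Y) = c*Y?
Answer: 3596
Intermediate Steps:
l(v) = 23 (l(v) = 9 + 14 = 23)
r(c, Y) = Y*c
t = -16 (t = -8*2 = -16)
U(M) = 16 - 5*M (U(M) = -5*M - 1*(-16) = -5*M + 16 = 16 - 5*M)
U(-3) + (-8*(-19) + (6 - 1*3))*l(0) = (16 - 5*(-3)) + (-8*(-19) + (6 - 1*3))*23 = (16 + 15) + (152 + (6 - 3))*23 = 31 + (152 + 3)*23 = 31 + 155*23 = 31 + 3565 = 3596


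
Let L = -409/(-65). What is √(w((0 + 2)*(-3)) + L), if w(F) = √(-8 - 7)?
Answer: √(26585 + 4225*I*√15)/65 ≈ 2.6154 + 0.74041*I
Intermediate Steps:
L = 409/65 (L = -409*(-1/65) = 409/65 ≈ 6.2923)
w(F) = I*√15 (w(F) = √(-15) = I*√15)
√(w((0 + 2)*(-3)) + L) = √(I*√15 + 409/65) = √(409/65 + I*√15)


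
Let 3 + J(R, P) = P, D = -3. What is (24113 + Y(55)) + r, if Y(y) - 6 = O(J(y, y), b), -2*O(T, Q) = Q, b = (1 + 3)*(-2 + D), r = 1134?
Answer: 25263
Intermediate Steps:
J(R, P) = -3 + P
b = -20 (b = (1 + 3)*(-2 - 3) = 4*(-5) = -20)
O(T, Q) = -Q/2
Y(y) = 16 (Y(y) = 6 - ½*(-20) = 6 + 10 = 16)
(24113 + Y(55)) + r = (24113 + 16) + 1134 = 24129 + 1134 = 25263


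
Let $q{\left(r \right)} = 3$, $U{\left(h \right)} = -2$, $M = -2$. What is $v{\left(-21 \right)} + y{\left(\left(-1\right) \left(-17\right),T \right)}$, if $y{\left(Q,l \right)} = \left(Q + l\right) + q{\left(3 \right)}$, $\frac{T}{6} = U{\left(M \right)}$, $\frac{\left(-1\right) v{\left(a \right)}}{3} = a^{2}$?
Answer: $-1315$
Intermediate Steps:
$v{\left(a \right)} = - 3 a^{2}$
$T = -12$ ($T = 6 \left(-2\right) = -12$)
$y{\left(Q,l \right)} = 3 + Q + l$ ($y{\left(Q,l \right)} = \left(Q + l\right) + 3 = 3 + Q + l$)
$v{\left(-21 \right)} + y{\left(\left(-1\right) \left(-17\right),T \right)} = - 3 \left(-21\right)^{2} - -8 = \left(-3\right) 441 + \left(3 + 17 - 12\right) = -1323 + 8 = -1315$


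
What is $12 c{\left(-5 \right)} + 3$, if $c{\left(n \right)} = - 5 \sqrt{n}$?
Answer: $3 - 60 i \sqrt{5} \approx 3.0 - 134.16 i$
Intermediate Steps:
$12 c{\left(-5 \right)} + 3 = 12 \left(- 5 \sqrt{-5}\right) + 3 = 12 \left(- 5 i \sqrt{5}\right) + 3 = - 60 i \sqrt{5} + 3 = 3 - 60 i \sqrt{5}$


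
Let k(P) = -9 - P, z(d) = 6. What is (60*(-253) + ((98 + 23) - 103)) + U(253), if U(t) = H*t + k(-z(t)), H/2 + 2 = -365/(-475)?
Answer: -1499877/95 ≈ -15788.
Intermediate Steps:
H = -234/95 (H = -4 + 2*(-365/(-475)) = -4 + 2*(-365*(-1/475)) = -4 + 2*(73/95) = -4 + 146/95 = -234/95 ≈ -2.4632)
U(t) = -3 - 234*t/95 (U(t) = -234*t/95 + (-9 - (-1)*6) = -234*t/95 + (-9 - 1*(-6)) = -234*t/95 + (-9 + 6) = -234*t/95 - 3 = -3 - 234*t/95)
(60*(-253) + ((98 + 23) - 103)) + U(253) = (60*(-253) + ((98 + 23) - 103)) + (-3 - 234/95*253) = (-15180 + (121 - 103)) + (-3 - 59202/95) = (-15180 + 18) - 59487/95 = -15162 - 59487/95 = -1499877/95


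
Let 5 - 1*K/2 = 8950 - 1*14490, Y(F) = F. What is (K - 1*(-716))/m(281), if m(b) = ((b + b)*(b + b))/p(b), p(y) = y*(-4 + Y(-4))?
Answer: -23612/281 ≈ -84.028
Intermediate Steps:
K = 11090 (K = 10 - 2*(8950 - 1*14490) = 10 - 2*(8950 - 14490) = 10 - 2*(-5540) = 10 + 11080 = 11090)
p(y) = -8*y (p(y) = y*(-4 - 4) = y*(-8) = -8*y)
m(b) = -b/2 (m(b) = ((b + b)*(b + b))/((-8*b)) = ((2*b)*(2*b))*(-1/(8*b)) = (4*b²)*(-1/(8*b)) = -b/2)
(K - 1*(-716))/m(281) = (11090 - 1*(-716))/((-½*281)) = (11090 + 716)/(-281/2) = 11806*(-2/281) = -23612/281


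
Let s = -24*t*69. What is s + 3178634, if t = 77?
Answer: 3051122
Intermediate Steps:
s = -127512 (s = -24*77*69 = -1848*69 = -127512)
s + 3178634 = -127512 + 3178634 = 3051122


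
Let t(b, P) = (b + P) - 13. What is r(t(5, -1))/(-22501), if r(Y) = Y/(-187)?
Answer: -9/4207687 ≈ -2.1389e-6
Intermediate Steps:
t(b, P) = -13 + P + b (t(b, P) = (P + b) - 13 = -13 + P + b)
r(Y) = -Y/187 (r(Y) = Y*(-1/187) = -Y/187)
r(t(5, -1))/(-22501) = -(-13 - 1 + 5)/187/(-22501) = -1/187*(-9)*(-1/22501) = (9/187)*(-1/22501) = -9/4207687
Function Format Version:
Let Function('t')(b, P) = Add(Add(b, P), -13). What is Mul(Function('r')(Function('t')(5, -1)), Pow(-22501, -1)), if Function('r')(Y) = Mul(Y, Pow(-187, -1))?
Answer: Rational(-9, 4207687) ≈ -2.1389e-6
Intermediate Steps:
Function('t')(b, P) = Add(-13, P, b) (Function('t')(b, P) = Add(Add(P, b), -13) = Add(-13, P, b))
Function('r')(Y) = Mul(Rational(-1, 187), Y) (Function('r')(Y) = Mul(Y, Rational(-1, 187)) = Mul(Rational(-1, 187), Y))
Mul(Function('r')(Function('t')(5, -1)), Pow(-22501, -1)) = Mul(Mul(Rational(-1, 187), Add(-13, -1, 5)), Pow(-22501, -1)) = Mul(Mul(Rational(-1, 187), -9), Rational(-1, 22501)) = Mul(Rational(9, 187), Rational(-1, 22501)) = Rational(-9, 4207687)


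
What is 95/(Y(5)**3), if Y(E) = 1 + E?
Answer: 95/216 ≈ 0.43981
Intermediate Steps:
95/(Y(5)**3) = 95/((1 + 5)**3) = 95/(6**3) = 95/216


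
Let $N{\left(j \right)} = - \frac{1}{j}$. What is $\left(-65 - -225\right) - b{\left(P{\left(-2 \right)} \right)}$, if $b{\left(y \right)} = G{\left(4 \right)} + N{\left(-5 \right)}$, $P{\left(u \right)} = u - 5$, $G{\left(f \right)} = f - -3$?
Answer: $\frac{764}{5} \approx 152.8$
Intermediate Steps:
$G{\left(f \right)} = 3 + f$ ($G{\left(f \right)} = f + 3 = 3 + f$)
$P{\left(u \right)} = -5 + u$
$b{\left(y \right)} = \frac{36}{5}$ ($b{\left(y \right)} = \left(3 + 4\right) - \frac{1}{-5} = 7 - - \frac{1}{5} = 7 + \frac{1}{5} = \frac{36}{5}$)
$\left(-65 - -225\right) - b{\left(P{\left(-2 \right)} \right)} = \left(-65 - -225\right) - \frac{36}{5} = \left(-65 + 225\right) - \frac{36}{5} = 160 - \frac{36}{5} = \frac{764}{5}$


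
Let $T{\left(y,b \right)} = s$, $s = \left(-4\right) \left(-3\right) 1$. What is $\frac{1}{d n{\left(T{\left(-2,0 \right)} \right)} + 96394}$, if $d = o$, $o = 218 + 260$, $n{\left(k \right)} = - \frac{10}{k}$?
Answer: $\frac{3}{287987} \approx 1.0417 \cdot 10^{-5}$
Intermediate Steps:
$s = 12$ ($s = 12 \cdot 1 = 12$)
$T{\left(y,b \right)} = 12$
$o = 478$
$d = 478$
$\frac{1}{d n{\left(T{\left(-2,0 \right)} \right)} + 96394} = \frac{1}{478 \left(- \frac{10}{12}\right) + 96394} = \frac{1}{478 \left(\left(-10\right) \frac{1}{12}\right) + 96394} = \frac{1}{478 \left(- \frac{5}{6}\right) + 96394} = \frac{1}{- \frac{1195}{3} + 96394} = \frac{1}{\frac{287987}{3}} = \frac{3}{287987}$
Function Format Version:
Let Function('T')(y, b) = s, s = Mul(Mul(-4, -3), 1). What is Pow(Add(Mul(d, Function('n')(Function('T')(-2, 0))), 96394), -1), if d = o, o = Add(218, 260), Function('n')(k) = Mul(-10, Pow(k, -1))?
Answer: Rational(3, 287987) ≈ 1.0417e-5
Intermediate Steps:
s = 12 (s = Mul(12, 1) = 12)
Function('T')(y, b) = 12
o = 478
d = 478
Pow(Add(Mul(d, Function('n')(Function('T')(-2, 0))), 96394), -1) = Pow(Add(Mul(478, Mul(-10, Pow(12, -1))), 96394), -1) = Pow(Add(Mul(478, Mul(-10, Rational(1, 12))), 96394), -1) = Pow(Add(Mul(478, Rational(-5, 6)), 96394), -1) = Pow(Add(Rational(-1195, 3), 96394), -1) = Pow(Rational(287987, 3), -1) = Rational(3, 287987)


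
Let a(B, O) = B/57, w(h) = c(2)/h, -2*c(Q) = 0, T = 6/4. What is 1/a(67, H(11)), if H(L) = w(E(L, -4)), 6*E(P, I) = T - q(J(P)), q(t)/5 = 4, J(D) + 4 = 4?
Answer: 57/67 ≈ 0.85075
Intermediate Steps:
J(D) = 0 (J(D) = -4 + 4 = 0)
q(t) = 20 (q(t) = 5*4 = 20)
T = 3/2 (T = 6*(¼) = 3/2 ≈ 1.5000)
c(Q) = 0 (c(Q) = -½*0 = 0)
E(P, I) = -37/12 (E(P, I) = (3/2 - 1*20)/6 = (3/2 - 20)/6 = (⅙)*(-37/2) = -37/12)
w(h) = 0 (w(h) = 0/h = 0)
H(L) = 0
a(B, O) = B/57 (a(B, O) = B*(1/57) = B/57)
1/a(67, H(11)) = 1/((1/57)*67) = 1/(67/57) = 57/67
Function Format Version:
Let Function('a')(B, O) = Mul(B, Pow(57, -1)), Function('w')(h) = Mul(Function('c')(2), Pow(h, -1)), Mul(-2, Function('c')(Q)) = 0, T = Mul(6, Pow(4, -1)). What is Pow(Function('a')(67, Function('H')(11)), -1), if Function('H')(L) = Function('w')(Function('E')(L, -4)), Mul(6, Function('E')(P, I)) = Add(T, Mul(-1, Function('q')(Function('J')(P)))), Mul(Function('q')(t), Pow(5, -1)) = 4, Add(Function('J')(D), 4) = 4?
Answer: Rational(57, 67) ≈ 0.85075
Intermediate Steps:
Function('J')(D) = 0 (Function('J')(D) = Add(-4, 4) = 0)
Function('q')(t) = 20 (Function('q')(t) = Mul(5, 4) = 20)
T = Rational(3, 2) (T = Mul(6, Rational(1, 4)) = Rational(3, 2) ≈ 1.5000)
Function('c')(Q) = 0 (Function('c')(Q) = Mul(Rational(-1, 2), 0) = 0)
Function('E')(P, I) = Rational(-37, 12) (Function('E')(P, I) = Mul(Rational(1, 6), Add(Rational(3, 2), Mul(-1, 20))) = Mul(Rational(1, 6), Add(Rational(3, 2), -20)) = Mul(Rational(1, 6), Rational(-37, 2)) = Rational(-37, 12))
Function('w')(h) = 0 (Function('w')(h) = Mul(0, Pow(h, -1)) = 0)
Function('H')(L) = 0
Function('a')(B, O) = Mul(Rational(1, 57), B) (Function('a')(B, O) = Mul(B, Rational(1, 57)) = Mul(Rational(1, 57), B))
Pow(Function('a')(67, Function('H')(11)), -1) = Pow(Mul(Rational(1, 57), 67), -1) = Pow(Rational(67, 57), -1) = Rational(57, 67)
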